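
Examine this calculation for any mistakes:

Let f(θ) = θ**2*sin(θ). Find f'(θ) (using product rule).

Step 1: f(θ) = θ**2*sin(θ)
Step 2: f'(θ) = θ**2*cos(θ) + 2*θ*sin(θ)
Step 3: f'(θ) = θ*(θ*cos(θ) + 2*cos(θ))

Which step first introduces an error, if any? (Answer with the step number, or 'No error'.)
Step 3

Step 3 is incorrect due to a wrong trig function.
The step shows: θ*(θ*cos(θ) + 2*cos(θ))
The correct value should be: θ*(θ*cos(θ) + 2*sin(θ))

Explanation: sin(θ) was incorrectly written as cos(θ): the term θ*(θ*cos(θ) + 2*sin(θ)) was incorrectly written as θ*(θ*cos(θ) + 2*cos(θ))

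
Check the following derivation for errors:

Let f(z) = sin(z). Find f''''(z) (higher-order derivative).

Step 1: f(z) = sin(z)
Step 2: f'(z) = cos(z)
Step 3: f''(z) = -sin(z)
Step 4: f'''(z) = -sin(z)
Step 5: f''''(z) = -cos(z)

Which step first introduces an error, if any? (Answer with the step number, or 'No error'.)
Step 4

Step 4 is incorrect due to a wrong trig function.
The step shows: -sin(z)
The correct value should be: -cos(z)

Explanation: cos(z) was incorrectly written as sin(z): the term -cos(z) was incorrectly written as -sin(z)
The later steps are derived from this incorrect expression, so the error originates in Step 4.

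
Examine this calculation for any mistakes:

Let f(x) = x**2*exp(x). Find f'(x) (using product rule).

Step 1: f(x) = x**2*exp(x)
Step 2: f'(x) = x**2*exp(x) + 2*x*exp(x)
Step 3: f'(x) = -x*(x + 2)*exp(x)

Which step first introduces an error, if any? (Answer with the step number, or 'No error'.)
Step 3

Step 3 is incorrect due to a sign flip.
The step shows: -x*(x + 2)*exp(x)
The correct value should be: x*(x + 2)*exp(x)

Explanation: The sign of the whole expression was flipped: the term x*(x + 2)*exp(x) was incorrectly written as -x*(x + 2)*exp(x)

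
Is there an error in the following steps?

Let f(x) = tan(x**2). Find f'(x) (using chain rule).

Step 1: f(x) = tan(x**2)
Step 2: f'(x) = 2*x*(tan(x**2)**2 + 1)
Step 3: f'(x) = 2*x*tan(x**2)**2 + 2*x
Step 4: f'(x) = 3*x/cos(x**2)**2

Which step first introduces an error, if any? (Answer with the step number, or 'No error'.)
Step 4

Step 4 is incorrect due to a wrong coefficient.
The step shows: 3*x/cos(x**2)**2
The correct value should be: 2*x/cos(x**2)**2

Explanation: The coefficient 2 was incorrectly written as 3: the term 2*x/cos(x**2)**2 was incorrectly written as 3*x/cos(x**2)**2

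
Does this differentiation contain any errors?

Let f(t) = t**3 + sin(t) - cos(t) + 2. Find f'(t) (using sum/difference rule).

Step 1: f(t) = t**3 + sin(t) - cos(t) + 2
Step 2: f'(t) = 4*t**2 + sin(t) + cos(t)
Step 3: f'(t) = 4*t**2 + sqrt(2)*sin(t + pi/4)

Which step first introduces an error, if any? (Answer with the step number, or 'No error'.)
Step 2

Step 2 is incorrect due to a wrong coefficient.
The step shows: 4*t**2 + sin(t) + cos(t)
The correct value should be: 3*t**2 + sin(t) + cos(t)

Explanation: The coefficient 3 was incorrectly written as 4: the term 3*t**2 was incorrectly written as 4*t**2
The later steps are derived from this incorrect expression, so the error originates in Step 2.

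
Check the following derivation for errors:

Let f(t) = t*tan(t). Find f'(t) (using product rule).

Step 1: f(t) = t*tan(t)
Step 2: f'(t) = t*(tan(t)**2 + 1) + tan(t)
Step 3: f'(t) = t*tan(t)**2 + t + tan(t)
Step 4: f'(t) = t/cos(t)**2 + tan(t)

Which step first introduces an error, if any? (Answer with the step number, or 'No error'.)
No error

All steps in this derivation are correct.
The final answer f'(t) = t/cos(t)**2 + tan(t) is valid.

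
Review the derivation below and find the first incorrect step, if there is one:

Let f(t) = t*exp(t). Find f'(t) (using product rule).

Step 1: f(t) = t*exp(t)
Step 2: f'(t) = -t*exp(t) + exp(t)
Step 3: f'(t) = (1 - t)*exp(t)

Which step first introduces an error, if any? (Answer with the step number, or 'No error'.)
Step 2

Step 2 is incorrect due to a sign flip.
The step shows: -t*exp(t) + exp(t)
The correct value should be: t*exp(t) + exp(t)

Explanation: The sign of one term was flipped: the term t*exp(t) was incorrectly written as -t*exp(t)
The later steps are derived from this incorrect expression, so the error originates in Step 2.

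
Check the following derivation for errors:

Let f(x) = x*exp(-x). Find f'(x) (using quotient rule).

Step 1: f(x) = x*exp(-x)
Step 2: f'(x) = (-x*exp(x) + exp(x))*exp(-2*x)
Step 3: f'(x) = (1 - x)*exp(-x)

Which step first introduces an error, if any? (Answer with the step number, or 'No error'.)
No error

All steps in this derivation are correct.
The final answer f'(x) = (1 - x)*exp(-x) is valid.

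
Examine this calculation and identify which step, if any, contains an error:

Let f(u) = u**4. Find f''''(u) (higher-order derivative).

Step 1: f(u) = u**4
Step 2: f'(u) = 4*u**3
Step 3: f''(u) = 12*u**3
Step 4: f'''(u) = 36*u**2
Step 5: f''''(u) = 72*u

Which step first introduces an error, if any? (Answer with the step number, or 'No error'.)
Step 3

Step 3 is incorrect due to a wrong exponent.
The step shows: 12*u**3
The correct value should be: 12*u**2

Explanation: The exponent 2 on u was incorrectly written as 3: the term 12*u**2 was incorrectly written as 12*u**3
The later steps are derived from this incorrect expression, so the error originates in Step 3.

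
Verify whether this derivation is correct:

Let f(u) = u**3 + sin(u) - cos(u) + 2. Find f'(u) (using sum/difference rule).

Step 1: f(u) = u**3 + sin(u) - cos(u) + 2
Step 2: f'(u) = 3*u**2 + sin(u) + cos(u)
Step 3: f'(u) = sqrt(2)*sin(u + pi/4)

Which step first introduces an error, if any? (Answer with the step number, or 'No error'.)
Step 3

Step 3 is incorrect due to a dropped term.
The step shows: sqrt(2)*sin(u + pi/4)
The correct value should be: 3*u**2 + sqrt(2)*sin(u + pi/4)

Explanation: A term was dropped: the term 3*u**2 was incorrectly omitted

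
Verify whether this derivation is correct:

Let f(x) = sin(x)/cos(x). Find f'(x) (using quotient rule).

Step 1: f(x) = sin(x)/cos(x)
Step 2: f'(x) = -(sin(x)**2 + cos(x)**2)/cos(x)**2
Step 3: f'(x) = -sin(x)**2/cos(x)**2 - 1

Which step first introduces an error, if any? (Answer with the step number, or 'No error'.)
Step 2

Step 2 is incorrect due to a sign flip.
The step shows: -(sin(x)**2 + cos(x)**2)/cos(x)**2
The correct value should be: (sin(x)**2 + cos(x)**2)/cos(x)**2

Explanation: The sign of the whole expression was flipped: the term (sin(x)**2 + cos(x)**2)/cos(x)**2 was incorrectly written as -(sin(x)**2 + cos(x)**2)/cos(x)**2
The later steps are derived from this incorrect expression, so the error originates in Step 2.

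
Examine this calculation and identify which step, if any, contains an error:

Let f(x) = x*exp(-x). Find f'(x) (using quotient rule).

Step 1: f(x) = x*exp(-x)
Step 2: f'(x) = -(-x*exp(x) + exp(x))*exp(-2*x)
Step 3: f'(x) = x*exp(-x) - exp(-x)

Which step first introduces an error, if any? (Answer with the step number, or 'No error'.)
Step 2

Step 2 is incorrect due to a sign flip.
The step shows: -(-x*exp(x) + exp(x))*exp(-2*x)
The correct value should be: (-x*exp(x) + exp(x))*exp(-2*x)

Explanation: The sign of the whole expression was flipped: the term (-x*exp(x) + exp(x))*exp(-2*x) was incorrectly written as -(-x*exp(x) + exp(x))*exp(-2*x)
The later steps are derived from this incorrect expression, so the error originates in Step 2.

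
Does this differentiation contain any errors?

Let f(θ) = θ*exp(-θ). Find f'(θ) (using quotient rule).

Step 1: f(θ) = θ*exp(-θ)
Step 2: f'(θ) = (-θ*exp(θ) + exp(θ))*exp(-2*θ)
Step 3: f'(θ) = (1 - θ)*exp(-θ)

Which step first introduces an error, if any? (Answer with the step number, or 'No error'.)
No error

All steps in this derivation are correct.
The final answer f'(θ) = (1 - θ)*exp(-θ) is valid.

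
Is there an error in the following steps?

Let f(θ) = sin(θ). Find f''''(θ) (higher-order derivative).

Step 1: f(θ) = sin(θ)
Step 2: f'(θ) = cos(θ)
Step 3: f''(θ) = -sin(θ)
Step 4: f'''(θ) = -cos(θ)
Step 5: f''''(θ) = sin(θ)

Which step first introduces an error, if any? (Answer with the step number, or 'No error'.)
No error

All steps in this derivation are correct.
The final answer f''''(θ) = sin(θ) is valid.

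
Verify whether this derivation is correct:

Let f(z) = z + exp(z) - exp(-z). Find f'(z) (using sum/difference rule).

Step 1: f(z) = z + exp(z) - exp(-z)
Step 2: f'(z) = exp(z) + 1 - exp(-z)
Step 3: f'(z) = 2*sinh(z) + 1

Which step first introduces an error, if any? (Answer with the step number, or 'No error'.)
Step 2

Step 2 is incorrect due to a sign flip.
The step shows: exp(z) + 1 - exp(-z)
The correct value should be: exp(z) + 1 + exp(-z)

Explanation: The sign of one term was flipped: the term exp(-z) was incorrectly written as -exp(-z)
The later steps are derived from this incorrect expression, so the error originates in Step 2.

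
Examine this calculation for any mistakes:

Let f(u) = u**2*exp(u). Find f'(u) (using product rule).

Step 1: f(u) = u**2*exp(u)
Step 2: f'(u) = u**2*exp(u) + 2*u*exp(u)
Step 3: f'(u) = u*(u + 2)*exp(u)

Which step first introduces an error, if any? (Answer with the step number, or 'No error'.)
No error

All steps in this derivation are correct.
The final answer f'(u) = u*(u + 2)*exp(u) is valid.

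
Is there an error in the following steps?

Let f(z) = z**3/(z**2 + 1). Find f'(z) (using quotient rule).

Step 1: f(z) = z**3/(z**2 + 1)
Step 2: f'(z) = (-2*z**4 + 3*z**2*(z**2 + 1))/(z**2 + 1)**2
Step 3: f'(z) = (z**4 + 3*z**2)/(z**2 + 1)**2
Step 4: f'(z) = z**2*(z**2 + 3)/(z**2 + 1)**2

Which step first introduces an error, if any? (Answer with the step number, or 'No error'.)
No error

All steps in this derivation are correct.
The final answer f'(z) = z**2*(z**2 + 3)/(z**2 + 1)**2 is valid.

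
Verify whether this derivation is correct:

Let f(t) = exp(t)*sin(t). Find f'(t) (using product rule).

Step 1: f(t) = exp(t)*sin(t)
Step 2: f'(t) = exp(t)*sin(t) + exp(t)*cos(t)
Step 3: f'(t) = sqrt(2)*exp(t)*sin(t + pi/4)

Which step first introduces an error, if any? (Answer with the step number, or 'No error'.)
No error

All steps in this derivation are correct.
The final answer f'(t) = sqrt(2)*exp(t)*sin(t + pi/4) is valid.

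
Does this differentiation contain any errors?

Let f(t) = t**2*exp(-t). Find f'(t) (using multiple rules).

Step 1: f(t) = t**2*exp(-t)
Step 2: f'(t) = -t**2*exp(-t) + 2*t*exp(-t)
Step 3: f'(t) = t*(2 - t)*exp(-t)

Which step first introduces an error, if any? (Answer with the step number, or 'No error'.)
No error

All steps in this derivation are correct.
The final answer f'(t) = t*(2 - t)*exp(-t) is valid.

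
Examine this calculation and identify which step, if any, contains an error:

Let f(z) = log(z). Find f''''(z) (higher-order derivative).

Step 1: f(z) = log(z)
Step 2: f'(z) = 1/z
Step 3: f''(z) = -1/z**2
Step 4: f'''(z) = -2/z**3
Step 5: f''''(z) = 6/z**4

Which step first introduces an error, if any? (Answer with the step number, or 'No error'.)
Step 4

Step 4 is incorrect due to a sign flip.
The step shows: -2/z**3
The correct value should be: 2/z**3

Explanation: The sign of the whole expression was flipped: the term 2/z**3 was incorrectly written as -2/z**3
The later steps are derived from this incorrect expression, so the error originates in Step 4.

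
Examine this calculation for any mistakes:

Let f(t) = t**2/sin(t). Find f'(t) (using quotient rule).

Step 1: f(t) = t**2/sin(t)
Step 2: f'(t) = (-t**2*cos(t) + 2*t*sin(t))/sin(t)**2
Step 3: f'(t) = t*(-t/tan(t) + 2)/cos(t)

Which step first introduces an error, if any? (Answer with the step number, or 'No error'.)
Step 3

Step 3 is incorrect due to a wrong trig function.
The step shows: t*(-t/tan(t) + 2)/cos(t)
The correct value should be: t*(-t/tan(t) + 2)/sin(t)

Explanation: sin(t) was incorrectly written as cos(t): the term t*(-t/tan(t) + 2)/sin(t) was incorrectly written as t*(-t/tan(t) + 2)/cos(t)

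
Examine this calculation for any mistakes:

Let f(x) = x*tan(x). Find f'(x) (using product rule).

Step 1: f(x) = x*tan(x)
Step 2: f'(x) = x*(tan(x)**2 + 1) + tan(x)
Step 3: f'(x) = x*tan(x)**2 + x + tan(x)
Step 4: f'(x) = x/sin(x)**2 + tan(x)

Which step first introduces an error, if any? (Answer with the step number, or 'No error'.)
Step 4

Step 4 is incorrect due to a wrong trig function.
The step shows: x/sin(x)**2 + tan(x)
The correct value should be: x/cos(x)**2 + tan(x)

Explanation: cos(x) was incorrectly written as sin(x): the term x/cos(x)**2 was incorrectly written as x/sin(x)**2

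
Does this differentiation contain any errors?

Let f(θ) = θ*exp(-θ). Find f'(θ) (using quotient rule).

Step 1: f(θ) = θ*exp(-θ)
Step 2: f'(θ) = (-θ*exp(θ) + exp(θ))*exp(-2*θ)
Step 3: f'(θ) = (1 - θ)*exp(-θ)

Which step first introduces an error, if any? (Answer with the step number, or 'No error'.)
No error

All steps in this derivation are correct.
The final answer f'(θ) = (1 - θ)*exp(-θ) is valid.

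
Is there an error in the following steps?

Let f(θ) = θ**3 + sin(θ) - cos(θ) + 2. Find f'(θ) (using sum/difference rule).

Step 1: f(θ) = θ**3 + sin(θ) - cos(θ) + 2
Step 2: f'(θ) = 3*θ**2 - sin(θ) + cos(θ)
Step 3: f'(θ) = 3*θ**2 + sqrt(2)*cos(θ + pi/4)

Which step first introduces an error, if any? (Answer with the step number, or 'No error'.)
Step 2

Step 2 is incorrect due to a sign flip.
The step shows: 3*θ**2 - sin(θ) + cos(θ)
The correct value should be: 3*θ**2 + sin(θ) + cos(θ)

Explanation: The sign of one term was flipped: the term sin(θ) was incorrectly written as -sin(θ)
The later steps are derived from this incorrect expression, so the error originates in Step 2.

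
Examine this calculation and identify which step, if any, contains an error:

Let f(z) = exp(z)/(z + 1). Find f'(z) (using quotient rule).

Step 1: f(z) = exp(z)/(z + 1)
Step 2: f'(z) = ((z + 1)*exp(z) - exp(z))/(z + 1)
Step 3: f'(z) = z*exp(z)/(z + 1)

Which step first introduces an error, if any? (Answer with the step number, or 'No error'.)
Step 2

Step 2 is incorrect due to a wrong exponent.
The step shows: ((z + 1)*exp(z) - exp(z))/(z + 1)
The correct value should be: ((z + 1)*exp(z) - exp(z))/(z + 1)**2

Explanation: The exponent -2 on z + 1 was incorrectly written as -1: the term ((z + 1)*exp(z) - exp(z))/(z + 1)**2 was incorrectly written as ((z + 1)*exp(z) - exp(z))/(z + 1)
The later steps are derived from this incorrect expression, so the error originates in Step 2.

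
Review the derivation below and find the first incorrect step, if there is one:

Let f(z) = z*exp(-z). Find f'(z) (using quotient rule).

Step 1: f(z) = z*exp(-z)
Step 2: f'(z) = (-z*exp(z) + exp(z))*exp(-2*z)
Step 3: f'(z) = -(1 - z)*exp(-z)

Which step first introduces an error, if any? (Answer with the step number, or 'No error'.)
Step 3

Step 3 is incorrect due to a sign flip.
The step shows: -(1 - z)*exp(-z)
The correct value should be: (1 - z)*exp(-z)

Explanation: The sign of the whole expression was flipped: the term (1 - z)*exp(-z) was incorrectly written as -(1 - z)*exp(-z)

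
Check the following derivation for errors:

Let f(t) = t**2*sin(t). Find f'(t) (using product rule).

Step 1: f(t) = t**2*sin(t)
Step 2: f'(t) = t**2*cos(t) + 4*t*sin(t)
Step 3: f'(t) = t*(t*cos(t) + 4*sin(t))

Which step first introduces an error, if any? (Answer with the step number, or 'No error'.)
Step 2

Step 2 is incorrect due to a wrong coefficient.
The step shows: t**2*cos(t) + 4*t*sin(t)
The correct value should be: t**2*cos(t) + 2*t*sin(t)

Explanation: The coefficient 2 was incorrectly written as 4: the term 2*t*sin(t) was incorrectly written as 4*t*sin(t)
The later steps are derived from this incorrect expression, so the error originates in Step 2.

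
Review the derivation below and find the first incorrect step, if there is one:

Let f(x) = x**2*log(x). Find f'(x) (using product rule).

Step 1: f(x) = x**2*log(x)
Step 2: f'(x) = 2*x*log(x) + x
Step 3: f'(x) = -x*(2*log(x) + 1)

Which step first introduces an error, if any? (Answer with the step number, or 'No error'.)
Step 3

Step 3 is incorrect due to a sign flip.
The step shows: -x*(2*log(x) + 1)
The correct value should be: x*(2*log(x) + 1)

Explanation: The sign of the whole expression was flipped: the term x*(2*log(x) + 1) was incorrectly written as -x*(2*log(x) + 1)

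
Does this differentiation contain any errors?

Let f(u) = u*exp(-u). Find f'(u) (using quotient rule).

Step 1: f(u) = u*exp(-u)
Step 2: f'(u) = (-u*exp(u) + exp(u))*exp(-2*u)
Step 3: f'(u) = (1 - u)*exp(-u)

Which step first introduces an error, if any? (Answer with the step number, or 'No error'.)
No error

All steps in this derivation are correct.
The final answer f'(u) = (1 - u)*exp(-u) is valid.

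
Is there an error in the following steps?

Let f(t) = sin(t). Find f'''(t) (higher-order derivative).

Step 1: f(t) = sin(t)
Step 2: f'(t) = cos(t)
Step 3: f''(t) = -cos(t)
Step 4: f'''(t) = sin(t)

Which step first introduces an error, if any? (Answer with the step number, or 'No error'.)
Step 3

Step 3 is incorrect due to a wrong trig function.
The step shows: -cos(t)
The correct value should be: -sin(t)

Explanation: sin(t) was incorrectly written as cos(t): the term -sin(t) was incorrectly written as -cos(t)
The later steps are derived from this incorrect expression, so the error originates in Step 3.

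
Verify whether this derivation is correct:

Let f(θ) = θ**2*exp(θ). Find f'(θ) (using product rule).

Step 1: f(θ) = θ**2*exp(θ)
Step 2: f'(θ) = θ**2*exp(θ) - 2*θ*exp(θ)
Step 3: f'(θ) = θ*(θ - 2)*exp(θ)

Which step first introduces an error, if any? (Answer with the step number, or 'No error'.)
Step 2

Step 2 is incorrect due to a sign flip.
The step shows: θ**2*exp(θ) - 2*θ*exp(θ)
The correct value should be: θ**2*exp(θ) + 2*θ*exp(θ)

Explanation: The sign of one term was flipped: the term 2*θ*exp(θ) was incorrectly written as -2*θ*exp(θ)
The later steps are derived from this incorrect expression, so the error originates in Step 2.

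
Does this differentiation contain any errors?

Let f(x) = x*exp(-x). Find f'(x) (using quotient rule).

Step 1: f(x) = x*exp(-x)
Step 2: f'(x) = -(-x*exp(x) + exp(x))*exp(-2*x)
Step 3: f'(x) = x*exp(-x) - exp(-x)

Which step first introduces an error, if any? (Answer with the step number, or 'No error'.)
Step 2

Step 2 is incorrect due to a sign flip.
The step shows: -(-x*exp(x) + exp(x))*exp(-2*x)
The correct value should be: (-x*exp(x) + exp(x))*exp(-2*x)

Explanation: The sign of the whole expression was flipped: the term (-x*exp(x) + exp(x))*exp(-2*x) was incorrectly written as -(-x*exp(x) + exp(x))*exp(-2*x)
The later steps are derived from this incorrect expression, so the error originates in Step 2.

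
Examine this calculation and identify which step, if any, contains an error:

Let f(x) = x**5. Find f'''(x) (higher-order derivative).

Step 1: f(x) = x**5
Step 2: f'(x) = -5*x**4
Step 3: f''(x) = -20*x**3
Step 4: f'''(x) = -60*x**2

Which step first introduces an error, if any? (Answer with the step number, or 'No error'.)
Step 2

Step 2 is incorrect due to a sign flip.
The step shows: -5*x**4
The correct value should be: 5*x**4

Explanation: The sign of the whole expression was flipped: the term 5*x**4 was incorrectly written as -5*x**4
The later steps are derived from this incorrect expression, so the error originates in Step 2.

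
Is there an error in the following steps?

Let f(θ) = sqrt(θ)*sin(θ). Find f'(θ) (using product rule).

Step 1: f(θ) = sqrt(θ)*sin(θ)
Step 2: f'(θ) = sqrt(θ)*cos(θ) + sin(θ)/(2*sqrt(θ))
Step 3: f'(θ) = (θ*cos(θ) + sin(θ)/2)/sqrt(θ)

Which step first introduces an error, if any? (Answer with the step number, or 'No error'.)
No error

All steps in this derivation are correct.
The final answer f'(θ) = (θ*cos(θ) + sin(θ)/2)/sqrt(θ) is valid.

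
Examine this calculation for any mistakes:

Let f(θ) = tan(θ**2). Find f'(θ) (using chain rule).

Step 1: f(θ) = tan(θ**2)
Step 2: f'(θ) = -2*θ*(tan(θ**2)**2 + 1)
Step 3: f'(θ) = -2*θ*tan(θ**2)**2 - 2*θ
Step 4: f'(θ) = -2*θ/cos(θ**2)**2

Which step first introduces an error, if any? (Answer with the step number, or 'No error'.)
Step 2

Step 2 is incorrect due to a sign flip.
The step shows: -2*θ*(tan(θ**2)**2 + 1)
The correct value should be: 2*θ*(tan(θ**2)**2 + 1)

Explanation: The sign of the whole expression was flipped: the term 2*θ*(tan(θ**2)**2 + 1) was incorrectly written as -2*θ*(tan(θ**2)**2 + 1)
The later steps are derived from this incorrect expression, so the error originates in Step 2.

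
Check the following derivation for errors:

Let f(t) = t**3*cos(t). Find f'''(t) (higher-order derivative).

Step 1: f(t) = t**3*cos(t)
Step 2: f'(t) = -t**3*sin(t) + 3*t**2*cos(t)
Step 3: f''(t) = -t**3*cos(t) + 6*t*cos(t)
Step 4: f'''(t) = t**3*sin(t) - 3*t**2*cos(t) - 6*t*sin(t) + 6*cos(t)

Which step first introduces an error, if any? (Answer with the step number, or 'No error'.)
Step 3

Step 3 is incorrect due to a dropped term.
The step shows: -t**3*cos(t) + 6*t*cos(t)
The correct value should be: -t**3*cos(t) - 6*t**2*sin(t) + 6*t*cos(t)

Explanation: A term was dropped: the term -6*t**2*sin(t) was incorrectly omitted
The later steps are derived from this incorrect expression, so the error originates in Step 3.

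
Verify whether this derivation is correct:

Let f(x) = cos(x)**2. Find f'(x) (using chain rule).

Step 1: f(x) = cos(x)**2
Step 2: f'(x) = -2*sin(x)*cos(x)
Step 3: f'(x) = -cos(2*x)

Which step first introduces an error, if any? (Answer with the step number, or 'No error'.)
Step 3

Step 3 is incorrect due to a wrong trig function.
The step shows: -cos(2*x)
The correct value should be: -sin(2*x)

Explanation: sin(2*x) was incorrectly written as cos(2*x): the term -sin(2*x) was incorrectly written as -cos(2*x)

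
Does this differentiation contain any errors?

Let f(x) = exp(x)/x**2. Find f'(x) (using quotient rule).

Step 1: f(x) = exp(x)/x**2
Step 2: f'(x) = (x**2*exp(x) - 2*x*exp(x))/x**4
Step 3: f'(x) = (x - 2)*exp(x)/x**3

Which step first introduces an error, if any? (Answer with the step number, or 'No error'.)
No error

All steps in this derivation are correct.
The final answer f'(x) = (x - 2)*exp(x)/x**3 is valid.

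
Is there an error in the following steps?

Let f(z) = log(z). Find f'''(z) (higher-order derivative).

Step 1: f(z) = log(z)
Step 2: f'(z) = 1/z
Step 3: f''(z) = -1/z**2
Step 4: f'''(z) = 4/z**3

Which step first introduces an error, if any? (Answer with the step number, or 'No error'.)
Step 4

Step 4 is incorrect due to a wrong coefficient.
The step shows: 4/z**3
The correct value should be: 2/z**3

Explanation: The coefficient 2 was incorrectly written as 4: the term 2/z**3 was incorrectly written as 4/z**3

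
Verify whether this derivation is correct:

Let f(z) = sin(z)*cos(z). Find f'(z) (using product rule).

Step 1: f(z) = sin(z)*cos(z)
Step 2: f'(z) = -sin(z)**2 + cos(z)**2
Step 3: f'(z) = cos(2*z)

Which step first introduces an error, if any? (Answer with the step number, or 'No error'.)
No error

All steps in this derivation are correct.
The final answer f'(z) = cos(2*z) is valid.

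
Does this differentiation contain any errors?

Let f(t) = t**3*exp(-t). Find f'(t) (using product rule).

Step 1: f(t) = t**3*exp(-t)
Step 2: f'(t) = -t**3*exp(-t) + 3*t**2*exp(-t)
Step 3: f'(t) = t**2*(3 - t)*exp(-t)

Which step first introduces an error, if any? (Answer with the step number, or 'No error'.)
No error

All steps in this derivation are correct.
The final answer f'(t) = t**2*(3 - t)*exp(-t) is valid.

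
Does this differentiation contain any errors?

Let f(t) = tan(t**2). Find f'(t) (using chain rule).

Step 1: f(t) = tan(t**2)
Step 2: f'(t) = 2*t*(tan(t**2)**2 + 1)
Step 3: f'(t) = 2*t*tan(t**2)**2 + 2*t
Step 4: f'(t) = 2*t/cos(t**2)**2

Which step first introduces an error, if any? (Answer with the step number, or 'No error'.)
No error

All steps in this derivation are correct.
The final answer f'(t) = 2*t/cos(t**2)**2 is valid.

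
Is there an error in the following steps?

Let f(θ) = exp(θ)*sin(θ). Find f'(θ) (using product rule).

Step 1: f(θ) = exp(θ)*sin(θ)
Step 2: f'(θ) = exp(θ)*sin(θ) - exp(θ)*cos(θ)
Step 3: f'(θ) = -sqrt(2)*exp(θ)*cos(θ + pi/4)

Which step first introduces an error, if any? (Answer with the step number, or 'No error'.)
Step 2

Step 2 is incorrect due to a sign flip.
The step shows: exp(θ)*sin(θ) - exp(θ)*cos(θ)
The correct value should be: exp(θ)*sin(θ) + exp(θ)*cos(θ)

Explanation: The sign of one term was flipped: the term exp(θ)*cos(θ) was incorrectly written as -exp(θ)*cos(θ)
The later steps are derived from this incorrect expression, so the error originates in Step 2.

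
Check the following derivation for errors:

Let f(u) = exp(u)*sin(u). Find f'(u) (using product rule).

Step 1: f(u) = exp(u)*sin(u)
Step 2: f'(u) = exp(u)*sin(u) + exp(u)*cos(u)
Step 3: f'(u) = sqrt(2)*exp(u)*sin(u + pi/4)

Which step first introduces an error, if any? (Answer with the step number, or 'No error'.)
No error

All steps in this derivation are correct.
The final answer f'(u) = sqrt(2)*exp(u)*sin(u + pi/4) is valid.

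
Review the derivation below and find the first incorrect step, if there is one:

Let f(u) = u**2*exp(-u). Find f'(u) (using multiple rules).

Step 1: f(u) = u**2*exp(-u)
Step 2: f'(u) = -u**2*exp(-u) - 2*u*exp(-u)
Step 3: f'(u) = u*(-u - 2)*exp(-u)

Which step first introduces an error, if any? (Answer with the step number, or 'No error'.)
Step 2

Step 2 is incorrect due to a sign flip.
The step shows: -u**2*exp(-u) - 2*u*exp(-u)
The correct value should be: -u**2*exp(-u) + 2*u*exp(-u)

Explanation: The sign of one term was flipped: the term 2*u*exp(-u) was incorrectly written as -2*u*exp(-u)
The later steps are derived from this incorrect expression, so the error originates in Step 2.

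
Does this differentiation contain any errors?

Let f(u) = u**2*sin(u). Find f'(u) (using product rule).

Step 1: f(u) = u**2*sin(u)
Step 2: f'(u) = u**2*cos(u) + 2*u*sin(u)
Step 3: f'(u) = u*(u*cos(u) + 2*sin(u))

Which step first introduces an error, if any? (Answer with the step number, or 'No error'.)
No error

All steps in this derivation are correct.
The final answer f'(u) = u*(u*cos(u) + 2*sin(u)) is valid.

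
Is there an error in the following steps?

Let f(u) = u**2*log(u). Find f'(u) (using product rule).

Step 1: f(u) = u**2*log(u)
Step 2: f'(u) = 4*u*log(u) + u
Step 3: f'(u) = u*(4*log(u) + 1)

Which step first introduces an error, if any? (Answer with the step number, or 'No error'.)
Step 2

Step 2 is incorrect due to a wrong coefficient.
The step shows: 4*u*log(u) + u
The correct value should be: 2*u*log(u) + u

Explanation: The coefficient 2 was incorrectly written as 4: the term 2*u*log(u) was incorrectly written as 4*u*log(u)
The later steps are derived from this incorrect expression, so the error originates in Step 2.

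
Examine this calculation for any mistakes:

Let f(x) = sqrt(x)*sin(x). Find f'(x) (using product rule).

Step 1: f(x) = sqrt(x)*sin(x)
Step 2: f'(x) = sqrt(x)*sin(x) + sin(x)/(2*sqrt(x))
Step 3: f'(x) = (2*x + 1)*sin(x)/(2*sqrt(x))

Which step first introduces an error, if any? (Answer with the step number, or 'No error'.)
Step 2

Step 2 is incorrect due to a wrong trig function.
The step shows: sqrt(x)*sin(x) + sin(x)/(2*sqrt(x))
The correct value should be: sqrt(x)*cos(x) + sin(x)/(2*sqrt(x))

Explanation: cos(x) was incorrectly written as sin(x): the term sqrt(x)*cos(x) was incorrectly written as sqrt(x)*sin(x)
The later steps are derived from this incorrect expression, so the error originates in Step 2.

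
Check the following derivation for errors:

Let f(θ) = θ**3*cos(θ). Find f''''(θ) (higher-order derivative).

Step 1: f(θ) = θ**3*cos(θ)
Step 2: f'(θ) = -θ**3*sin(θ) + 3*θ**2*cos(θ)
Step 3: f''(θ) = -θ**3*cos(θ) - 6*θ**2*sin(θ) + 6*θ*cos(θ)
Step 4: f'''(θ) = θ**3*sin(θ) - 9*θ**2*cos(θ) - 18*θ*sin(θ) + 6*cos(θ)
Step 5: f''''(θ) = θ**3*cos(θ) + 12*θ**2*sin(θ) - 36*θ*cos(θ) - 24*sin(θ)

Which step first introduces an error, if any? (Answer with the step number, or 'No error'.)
No error

All steps in this derivation are correct.
The final answer f''''(θ) = θ**3*cos(θ) + 12*θ**2*sin(θ) - 36*θ*cos(θ) - 24*sin(θ) is valid.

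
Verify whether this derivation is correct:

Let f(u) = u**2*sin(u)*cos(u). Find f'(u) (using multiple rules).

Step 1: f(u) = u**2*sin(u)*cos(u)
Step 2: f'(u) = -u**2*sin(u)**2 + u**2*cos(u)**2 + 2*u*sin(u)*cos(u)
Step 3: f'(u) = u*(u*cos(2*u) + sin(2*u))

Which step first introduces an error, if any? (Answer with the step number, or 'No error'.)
No error

All steps in this derivation are correct.
The final answer f'(u) = u*(u*cos(2*u) + sin(2*u)) is valid.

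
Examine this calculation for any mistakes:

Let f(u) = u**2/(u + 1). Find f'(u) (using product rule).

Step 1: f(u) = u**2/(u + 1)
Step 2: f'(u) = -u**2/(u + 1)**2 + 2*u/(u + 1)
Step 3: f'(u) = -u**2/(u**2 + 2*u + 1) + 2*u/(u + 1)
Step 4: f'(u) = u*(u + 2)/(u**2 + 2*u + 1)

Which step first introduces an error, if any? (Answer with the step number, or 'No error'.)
No error

All steps in this derivation are correct.
The final answer f'(u) = u*(u + 2)/(u**2 + 2*u + 1) is valid.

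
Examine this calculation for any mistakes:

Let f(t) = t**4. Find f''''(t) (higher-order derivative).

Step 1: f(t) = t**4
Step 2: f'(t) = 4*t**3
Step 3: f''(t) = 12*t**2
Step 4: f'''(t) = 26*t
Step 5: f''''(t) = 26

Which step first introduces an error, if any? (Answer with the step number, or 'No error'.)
Step 4

Step 4 is incorrect due to a wrong coefficient.
The step shows: 26*t
The correct value should be: 24*t

Explanation: The coefficient 24 was incorrectly written as 26: the term 24*t was incorrectly written as 26*t
The later steps are derived from this incorrect expression, so the error originates in Step 4.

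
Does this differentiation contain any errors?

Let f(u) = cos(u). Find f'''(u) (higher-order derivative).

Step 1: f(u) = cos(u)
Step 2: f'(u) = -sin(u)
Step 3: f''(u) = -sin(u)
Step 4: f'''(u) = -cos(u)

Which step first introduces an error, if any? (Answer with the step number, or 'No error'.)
Step 3

Step 3 is incorrect due to a wrong trig function.
The step shows: -sin(u)
The correct value should be: -cos(u)

Explanation: cos(u) was incorrectly written as sin(u): the term -cos(u) was incorrectly written as -sin(u)
The later steps are derived from this incorrect expression, so the error originates in Step 3.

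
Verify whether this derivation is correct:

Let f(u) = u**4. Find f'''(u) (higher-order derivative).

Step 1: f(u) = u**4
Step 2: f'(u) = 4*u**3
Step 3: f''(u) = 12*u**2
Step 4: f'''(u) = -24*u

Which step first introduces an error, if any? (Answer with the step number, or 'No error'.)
Step 4

Step 4 is incorrect due to a sign flip.
The step shows: -24*u
The correct value should be: 24*u

Explanation: The sign of the whole expression was flipped: the term 24*u was incorrectly written as -24*u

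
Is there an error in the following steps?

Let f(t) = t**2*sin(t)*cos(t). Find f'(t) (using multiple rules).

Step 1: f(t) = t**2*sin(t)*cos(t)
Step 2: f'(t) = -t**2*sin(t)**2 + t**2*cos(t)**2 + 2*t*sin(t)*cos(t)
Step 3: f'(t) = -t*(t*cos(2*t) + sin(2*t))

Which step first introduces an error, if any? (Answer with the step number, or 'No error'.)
Step 3

Step 3 is incorrect due to a sign flip.
The step shows: -t*(t*cos(2*t) + sin(2*t))
The correct value should be: t*(t*cos(2*t) + sin(2*t))

Explanation: The sign of the whole expression was flipped: the term t*(t*cos(2*t) + sin(2*t)) was incorrectly written as -t*(t*cos(2*t) + sin(2*t))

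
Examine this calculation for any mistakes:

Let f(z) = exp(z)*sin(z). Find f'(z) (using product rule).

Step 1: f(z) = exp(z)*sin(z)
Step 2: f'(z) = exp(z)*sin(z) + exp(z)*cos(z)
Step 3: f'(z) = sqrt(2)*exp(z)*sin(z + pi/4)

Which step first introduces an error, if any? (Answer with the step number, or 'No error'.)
No error

All steps in this derivation are correct.
The final answer f'(z) = sqrt(2)*exp(z)*sin(z + pi/4) is valid.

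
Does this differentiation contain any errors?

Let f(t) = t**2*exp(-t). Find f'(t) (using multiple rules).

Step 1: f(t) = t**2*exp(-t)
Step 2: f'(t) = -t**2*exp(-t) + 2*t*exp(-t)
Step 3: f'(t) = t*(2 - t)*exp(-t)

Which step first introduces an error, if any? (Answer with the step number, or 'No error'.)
No error

All steps in this derivation are correct.
The final answer f'(t) = t*(2 - t)*exp(-t) is valid.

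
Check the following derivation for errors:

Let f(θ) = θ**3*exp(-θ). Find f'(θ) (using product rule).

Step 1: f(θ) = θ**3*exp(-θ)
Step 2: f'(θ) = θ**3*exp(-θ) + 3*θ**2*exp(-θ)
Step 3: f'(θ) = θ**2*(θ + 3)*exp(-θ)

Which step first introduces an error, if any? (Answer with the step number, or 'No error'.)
Step 2

Step 2 is incorrect due to a sign flip.
The step shows: θ**3*exp(-θ) + 3*θ**2*exp(-θ)
The correct value should be: -θ**3*exp(-θ) + 3*θ**2*exp(-θ)

Explanation: The sign of one term was flipped: the term -θ**3*exp(-θ) was incorrectly written as θ**3*exp(-θ)
The later steps are derived from this incorrect expression, so the error originates in Step 2.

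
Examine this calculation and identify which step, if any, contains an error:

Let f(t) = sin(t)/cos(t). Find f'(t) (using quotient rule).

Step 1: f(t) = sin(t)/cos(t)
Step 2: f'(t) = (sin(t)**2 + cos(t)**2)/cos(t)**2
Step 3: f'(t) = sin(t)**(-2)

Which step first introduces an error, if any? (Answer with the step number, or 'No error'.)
Step 3

Step 3 is incorrect due to a wrong trig function.
The step shows: sin(t)**(-2)
The correct value should be: cos(t)**(-2)

Explanation: cos(t) was incorrectly written as sin(t): the term cos(t)**(-2) was incorrectly written as sin(t)**(-2)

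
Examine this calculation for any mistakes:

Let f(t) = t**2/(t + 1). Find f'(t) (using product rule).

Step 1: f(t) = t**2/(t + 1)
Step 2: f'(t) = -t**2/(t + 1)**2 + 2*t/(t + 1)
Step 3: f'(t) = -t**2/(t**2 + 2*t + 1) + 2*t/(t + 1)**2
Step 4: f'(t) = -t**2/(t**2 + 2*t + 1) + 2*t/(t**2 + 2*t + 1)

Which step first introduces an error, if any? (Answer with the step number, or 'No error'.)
Step 3

Step 3 is incorrect due to a wrong exponent.
The step shows: -t**2/(t**2 + 2*t + 1) + 2*t/(t + 1)**2
The correct value should be: -t**2/(t**2 + 2*t + 1) + 2*t/(t + 1)

Explanation: The exponent -1 on t + 1 was incorrectly written as -2: the term 2*t/(t + 1) was incorrectly written as 2*t/(t + 1)**2
The later steps are derived from this incorrect expression, so the error originates in Step 3.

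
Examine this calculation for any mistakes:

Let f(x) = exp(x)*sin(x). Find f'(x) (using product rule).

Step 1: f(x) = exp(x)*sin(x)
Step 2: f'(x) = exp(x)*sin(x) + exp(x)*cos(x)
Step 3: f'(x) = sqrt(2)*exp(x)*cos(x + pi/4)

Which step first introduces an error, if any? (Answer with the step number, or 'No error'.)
Step 3

Step 3 is incorrect due to a wrong trig function.
The step shows: sqrt(2)*exp(x)*cos(x + pi/4)
The correct value should be: sqrt(2)*exp(x)*sin(x + pi/4)

Explanation: sin(x + pi/4) was incorrectly written as cos(x + pi/4): the term sqrt(2)*exp(x)*sin(x + pi/4) was incorrectly written as sqrt(2)*exp(x)*cos(x + pi/4)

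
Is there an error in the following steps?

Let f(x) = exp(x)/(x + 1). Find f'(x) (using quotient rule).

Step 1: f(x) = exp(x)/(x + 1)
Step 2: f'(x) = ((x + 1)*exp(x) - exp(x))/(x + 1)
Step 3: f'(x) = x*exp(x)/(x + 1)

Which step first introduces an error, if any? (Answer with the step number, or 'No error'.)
Step 2

Step 2 is incorrect due to a wrong exponent.
The step shows: ((x + 1)*exp(x) - exp(x))/(x + 1)
The correct value should be: ((x + 1)*exp(x) - exp(x))/(x + 1)**2

Explanation: The exponent -2 on x + 1 was incorrectly written as -1: the term ((x + 1)*exp(x) - exp(x))/(x + 1)**2 was incorrectly written as ((x + 1)*exp(x) - exp(x))/(x + 1)
The later steps are derived from this incorrect expression, so the error originates in Step 2.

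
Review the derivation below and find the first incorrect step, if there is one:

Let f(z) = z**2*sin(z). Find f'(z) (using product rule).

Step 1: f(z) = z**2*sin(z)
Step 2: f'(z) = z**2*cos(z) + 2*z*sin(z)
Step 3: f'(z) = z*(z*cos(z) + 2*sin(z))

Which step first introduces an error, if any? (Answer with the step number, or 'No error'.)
No error

All steps in this derivation are correct.
The final answer f'(z) = z*(z*cos(z) + 2*sin(z)) is valid.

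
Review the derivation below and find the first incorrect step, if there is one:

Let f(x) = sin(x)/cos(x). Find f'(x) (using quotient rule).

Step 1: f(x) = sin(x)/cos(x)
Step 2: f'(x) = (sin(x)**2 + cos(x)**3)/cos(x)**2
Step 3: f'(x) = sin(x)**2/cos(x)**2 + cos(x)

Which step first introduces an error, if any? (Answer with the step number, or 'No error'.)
Step 2

Step 2 is incorrect due to a wrong exponent.
The step shows: (sin(x)**2 + cos(x)**3)/cos(x)**2
The correct value should be: (sin(x)**2 + cos(x)**2)/cos(x)**2

Explanation: The exponent 2 on cos(x) was incorrectly written as 3: the term (sin(x)**2 + cos(x)**2)/cos(x)**2 was incorrectly written as (sin(x)**2 + cos(x)**3)/cos(x)**2
The later steps are derived from this incorrect expression, so the error originates in Step 2.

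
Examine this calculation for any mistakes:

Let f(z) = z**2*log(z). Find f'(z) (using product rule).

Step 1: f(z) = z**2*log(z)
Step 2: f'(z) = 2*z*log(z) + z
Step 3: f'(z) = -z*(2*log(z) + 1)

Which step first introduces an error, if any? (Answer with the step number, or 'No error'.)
Step 3

Step 3 is incorrect due to a sign flip.
The step shows: -z*(2*log(z) + 1)
The correct value should be: z*(2*log(z) + 1)

Explanation: The sign of the whole expression was flipped: the term z*(2*log(z) + 1) was incorrectly written as -z*(2*log(z) + 1)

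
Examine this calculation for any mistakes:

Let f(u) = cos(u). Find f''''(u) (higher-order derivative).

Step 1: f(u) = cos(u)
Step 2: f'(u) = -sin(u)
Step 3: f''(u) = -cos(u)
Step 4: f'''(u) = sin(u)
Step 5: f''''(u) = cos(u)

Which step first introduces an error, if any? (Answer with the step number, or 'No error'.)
No error

All steps in this derivation are correct.
The final answer f''''(u) = cos(u) is valid.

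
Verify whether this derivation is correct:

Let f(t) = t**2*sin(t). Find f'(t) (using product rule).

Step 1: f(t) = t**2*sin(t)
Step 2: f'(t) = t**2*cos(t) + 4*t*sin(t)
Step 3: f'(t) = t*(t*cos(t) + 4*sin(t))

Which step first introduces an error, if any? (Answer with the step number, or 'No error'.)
Step 2

Step 2 is incorrect due to a wrong coefficient.
The step shows: t**2*cos(t) + 4*t*sin(t)
The correct value should be: t**2*cos(t) + 2*t*sin(t)

Explanation: The coefficient 2 was incorrectly written as 4: the term 2*t*sin(t) was incorrectly written as 4*t*sin(t)
The later steps are derived from this incorrect expression, so the error originates in Step 2.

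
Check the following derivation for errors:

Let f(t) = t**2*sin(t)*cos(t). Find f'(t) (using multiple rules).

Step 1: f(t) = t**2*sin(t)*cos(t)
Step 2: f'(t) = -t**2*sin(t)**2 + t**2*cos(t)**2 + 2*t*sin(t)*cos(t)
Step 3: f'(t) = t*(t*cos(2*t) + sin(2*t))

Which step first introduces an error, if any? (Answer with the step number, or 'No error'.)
No error

All steps in this derivation are correct.
The final answer f'(t) = t*(t*cos(2*t) + sin(2*t)) is valid.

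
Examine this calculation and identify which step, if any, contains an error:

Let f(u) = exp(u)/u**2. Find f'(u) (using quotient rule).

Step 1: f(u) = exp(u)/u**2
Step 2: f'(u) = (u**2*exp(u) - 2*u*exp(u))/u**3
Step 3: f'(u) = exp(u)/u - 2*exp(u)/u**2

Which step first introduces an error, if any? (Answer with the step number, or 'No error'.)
Step 2

Step 2 is incorrect due to a wrong exponent.
The step shows: (u**2*exp(u) - 2*u*exp(u))/u**3
The correct value should be: (u**2*exp(u) - 2*u*exp(u))/u**4

Explanation: The exponent -4 on u was incorrectly written as -3: the term (u**2*exp(u) - 2*u*exp(u))/u**4 was incorrectly written as (u**2*exp(u) - 2*u*exp(u))/u**3
The later steps are derived from this incorrect expression, so the error originates in Step 2.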